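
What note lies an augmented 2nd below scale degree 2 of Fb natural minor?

Scale degree 2 of Fb natural minor is Gb.
An augmented second (3 semitones) below Gb lands on the letter F, giving Fbb.

Fbb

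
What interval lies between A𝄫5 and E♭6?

Counting letters A–B–C–D–E gives a fifth.
Abb→Eb = 8 semitones, 1 wider than the perfect fifth (7), so augmented.

augmented fifth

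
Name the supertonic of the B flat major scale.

The Bb major scale runs Bb C D Eb F G A.
Degree 2 is C.

C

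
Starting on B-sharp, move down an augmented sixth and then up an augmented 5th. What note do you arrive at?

A#

An augmented sixth down from B# is D (letter D, 10 semitones down).
An augmented fifth up from D is A# (letter A, 8 semitones up).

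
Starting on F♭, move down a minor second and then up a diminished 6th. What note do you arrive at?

A minor second down from Fb is Eb (letter E, 1 semitone down).
A diminished sixth up from Eb is Cbb (letter C, 7 semitones up).

Cbb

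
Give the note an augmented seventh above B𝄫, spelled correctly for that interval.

A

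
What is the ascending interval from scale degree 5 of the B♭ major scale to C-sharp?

Scale degree 5 of Bb major is F.
F up to C#: letters F→C make it a fifth; 8 semitones makes it augmented.

augmented fifth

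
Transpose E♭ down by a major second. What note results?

Db

E down a major second is D, so the target letter is D.
From Eb, a major second is 2 semitones down: Db.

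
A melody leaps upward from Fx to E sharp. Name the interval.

minor seventh

The letter names run F→E, a span of 6 letter steps, so the interval is some kind of seventh.
F## to E# is 10 semitones. A major seventh is 11, so 10 makes it minor.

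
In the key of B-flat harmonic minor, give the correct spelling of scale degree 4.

Eb

Degree 4 takes the letter 3 steps above B, which is E.
In harmonic minor, degree 4 sits 5 semitones above the tonic. Bb + 5 semitones is pitch class 3, spelled on E as Eb.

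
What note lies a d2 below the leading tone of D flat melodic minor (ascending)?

The leading tone of Db melodic minor (ascending) is C.
A diminished second (0 semitones) below C lands on the letter B, giving B#.

B#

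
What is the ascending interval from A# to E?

The letter names run A→E, a span of 4 letter steps, so the interval is some kind of fifth.
A# to E is 6 semitones. A perfect fifth is 7, so 6 makes it diminished.

diminished fifth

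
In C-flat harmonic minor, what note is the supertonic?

Db

The Cb harmonic minor scale runs Cb Db Ebb Fb Gb Abb Bb.
Degree 2 is Db.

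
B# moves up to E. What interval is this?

diminished fourth

Counting letters B–C–D–E gives a fourth.
B#→E = 4 semitones, 1 narrower than the perfect fourth (5), so diminished.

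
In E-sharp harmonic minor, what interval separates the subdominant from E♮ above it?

diminished fifth

The subdominant of E# harmonic minor is A#.
A# up to E: letters A→E make it a fifth; 6 semitones makes it diminished.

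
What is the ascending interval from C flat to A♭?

The letter names run C→A, a span of 5 letter steps, so the interval is some kind of sixth.
Cb to Ab is 9 semitones. A major sixth is 9, so 9 makes it major.

major sixth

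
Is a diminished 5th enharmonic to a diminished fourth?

No

A diminished fifth spans 6 semitones; a diminished fourth spans 4.
The spans differ, so they are not enharmonic equivalents.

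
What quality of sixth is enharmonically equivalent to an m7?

augmented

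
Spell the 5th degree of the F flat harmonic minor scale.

Degree 5 takes the letter 4 steps above F, which is C.
In harmonic minor, degree 5 sits 7 semitones above the tonic. Fb + 7 semitones is pitch class 11, spelled on C as Cb.

Cb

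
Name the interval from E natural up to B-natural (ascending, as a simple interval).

The letter names run E→B, a span of 4 letter steps, so the interval is some kind of fifth.
E to B is 7 semitones. A perfect fifth is 7, so 7 makes it perfect.

perfect fifth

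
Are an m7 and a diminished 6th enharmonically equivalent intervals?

No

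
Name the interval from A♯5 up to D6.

diminished fourth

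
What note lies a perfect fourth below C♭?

A fourth below C lands on the letter G.
A perfect fourth spans 5 semitones, so Cb moves to pitch class 6. On the letter G that is Gb.

Gb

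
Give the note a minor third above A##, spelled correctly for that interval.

A third above A lands on the letter C.
A minor third spans 3 semitones, so A## moves to pitch class 2. On the letter C that is C##.

C##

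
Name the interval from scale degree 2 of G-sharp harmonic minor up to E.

diminished fifth

Scale degree 2 of G# harmonic minor is A#.
A# up to E: letters A→E make it a fifth; 6 semitones makes it diminished.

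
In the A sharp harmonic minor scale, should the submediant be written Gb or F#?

F#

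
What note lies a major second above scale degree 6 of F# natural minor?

Scale degree 6 of F# natural minor is D.
A major second (2 semitones) above D lands on the letter E, giving E.

E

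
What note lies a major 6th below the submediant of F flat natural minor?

The submediant of Fb natural minor is Dbb.
A major sixth (9 semitones) below Dbb lands on the letter F, giving Fbb.

Fbb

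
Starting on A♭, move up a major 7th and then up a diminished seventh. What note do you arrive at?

Fb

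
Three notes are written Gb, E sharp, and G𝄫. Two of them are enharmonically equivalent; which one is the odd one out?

In 12-tone equal temperament, enharmonic equivalents share a pitch class. Gb is pitch class 6; E# is pitch class 5; Gbb is pitch class 5.
E# and Gbb share pitch class 5, while Gb is pitch class 6.

Gb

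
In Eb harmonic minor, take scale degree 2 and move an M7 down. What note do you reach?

Gb

Scale degree 2 of Eb harmonic minor is F.
A major seventh (11 semitones) below F lands on the letter G, giving Gb.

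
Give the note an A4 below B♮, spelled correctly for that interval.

A fourth below B lands on the letter F.
An augmented fourth spans 6 semitones, so B moves to pitch class 5. On the letter F that is F.

F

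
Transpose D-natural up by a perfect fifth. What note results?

D up a perfect fifth is A, so the target letter is A.
From D, a perfect fifth is 7 semitones up: A.

A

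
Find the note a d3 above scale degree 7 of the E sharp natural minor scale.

Scale degree 7 of E# natural minor is D#.
A diminished third (2 semitones) above D# lands on the letter F, giving F.

F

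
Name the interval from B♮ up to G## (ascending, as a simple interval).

Counting letters B–C–D–E–F–G gives a sixth.
B→G## = 10 semitones, 1 wider than the major sixth (9), so augmented.

augmented sixth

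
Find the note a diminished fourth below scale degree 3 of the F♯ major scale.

Scale degree 3 of F# major is A#.
A diminished fourth (4 semitones) below A# lands on the letter E, giving E##.

E##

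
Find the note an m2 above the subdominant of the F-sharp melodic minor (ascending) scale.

The subdominant of F# melodic minor (ascending) is B.
A minor second (1 semitone) above B lands on the letter C, giving C.

C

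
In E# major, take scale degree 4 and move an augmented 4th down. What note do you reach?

E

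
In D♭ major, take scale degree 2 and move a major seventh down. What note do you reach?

Scale degree 2 of Db major is Eb.
A major seventh (11 semitones) below Eb lands on the letter F, giving Fb.

Fb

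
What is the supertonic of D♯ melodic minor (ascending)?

The D# melodic minor (ascending) scale runs D# E# F# G# A# B# C##.
Degree 2 is E#.

E#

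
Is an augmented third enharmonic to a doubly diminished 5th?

An augmented third spans 5 semitones; a doubly diminished fifth spans 5.
They are enharmonically equivalent.

Yes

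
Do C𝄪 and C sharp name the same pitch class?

Two spellings are enharmonically equivalent only if they share a pitch class.
Here C## → 2, C# → 1; 1 ≠ 2, so they are not.

No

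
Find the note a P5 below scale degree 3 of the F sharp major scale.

D#

Scale degree 3 of F# major is A#.
A perfect fifth (7 semitones) below A# lands on the letter D, giving D#.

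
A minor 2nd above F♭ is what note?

A second above F lands on the letter G.
A minor second spans 1 semitone, so Fb moves to pitch class 5. On the letter G that is Gbb.

Gbb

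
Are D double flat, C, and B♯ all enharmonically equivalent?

Yes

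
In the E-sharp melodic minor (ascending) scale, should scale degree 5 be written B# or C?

B#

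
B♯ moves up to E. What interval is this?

diminished fourth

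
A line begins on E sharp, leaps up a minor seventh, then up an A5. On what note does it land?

A##

A minor seventh up from E# is D# (letter D, 10 semitones up).
An augmented fifth up from D# is A## (letter A, 8 semitones up).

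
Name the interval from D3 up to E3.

major second

Counting letters D–E gives a second.
D→E = 2 semitones, exactly the major second.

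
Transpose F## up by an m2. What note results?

G#

F up a major second is G, so the target letter is G.
From F##, a minor second is 1 semitone up: G#.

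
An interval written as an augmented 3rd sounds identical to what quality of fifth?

An augmented third spans 5 semitones.
A fifth spanning 5 semitones is doubly diminished (the perfect fifth is 7).

doubly diminished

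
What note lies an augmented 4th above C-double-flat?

Fb

A fourth above C lands on the letter F.
An augmented fourth spans 6 semitones, so Cbb moves to pitch class 4. On the letter F that is Fb.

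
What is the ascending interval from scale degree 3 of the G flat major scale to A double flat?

Scale degree 3 of Gb major is Bb.
Bb up to Abb: letters B→A make it a seventh; 9 semitones makes it diminished.

diminished seventh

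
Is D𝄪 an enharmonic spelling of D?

No

Two spellings are enharmonically equivalent only if they share a pitch class.
Here D## → 4, D → 2; 2 ≠ 4, so they are not.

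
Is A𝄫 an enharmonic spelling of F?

No

Abb is pitch class 7; F is pitch class 5.
The pitch classes differ (7 vs. 5), so they are not enharmonic equivalents.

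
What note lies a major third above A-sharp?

C##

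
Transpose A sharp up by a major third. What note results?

C##

A up a major third is C#, so the target letter is C.
From A#, a major third is 4 semitones up: C##.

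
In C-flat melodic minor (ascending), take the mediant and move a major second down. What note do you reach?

Dbb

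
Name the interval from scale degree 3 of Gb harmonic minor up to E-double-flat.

perfect fourth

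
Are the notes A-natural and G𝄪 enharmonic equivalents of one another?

Yes

A is pitch class 9; G## is pitch class 9.
All spellings map to pitch class 9, so they are enharmonically equivalent.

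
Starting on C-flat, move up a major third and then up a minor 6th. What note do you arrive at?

A major third up from Cb is Eb (letter E, 4 semitones up).
A minor sixth up from Eb is Cb (letter C, 8 semitones up).

Cb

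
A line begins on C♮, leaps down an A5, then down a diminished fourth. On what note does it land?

C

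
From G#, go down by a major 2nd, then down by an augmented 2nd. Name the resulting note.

A major second down from G# is F# (letter F, 2 semitones down).
An augmented second down from F# is Eb (letter E, 3 semitones down).

Eb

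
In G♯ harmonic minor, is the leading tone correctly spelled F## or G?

Each scale degree takes a distinct letter name. Degree 7 of a scale on G must use the letter F.
F## and G are enharmonically the same pitch, but only F## uses the letter F, so it is the correct spelling here.

F##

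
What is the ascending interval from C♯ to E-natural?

minor third

Counting letters C–D–E gives a third.
C#→E = 3 semitones, 1 narrower than the major third (4), so minor.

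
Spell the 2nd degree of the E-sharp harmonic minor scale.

The E# harmonic minor scale runs E# F## G# A# B# C# D##.
Degree 2 is F##.

F##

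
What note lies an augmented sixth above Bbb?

G

A sixth above B lands on the letter G.
An augmented sixth spans 10 semitones, so Bbb moves to pitch class 7. On the letter G that is G.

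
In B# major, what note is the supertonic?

The B# major scale runs B# C## D## E# F## G## A##.
Degree 2 is C##.

C##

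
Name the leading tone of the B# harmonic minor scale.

A##

Degree 7 takes the letter 6 steps above B, which is A.
In harmonic minor, degree 7 sits 11 semitones above the tonic. B# + 11 semitones is pitch class 11, spelled on A as A##.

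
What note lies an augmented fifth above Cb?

C up a perfect fifth is G, so the target letter is G.
From Cb, an augmented fifth is 8 semitones up: G.

G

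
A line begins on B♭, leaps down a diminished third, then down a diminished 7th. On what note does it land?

A##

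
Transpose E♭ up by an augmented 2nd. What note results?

F#

E up a major second is F#, so the target letter is F.
From Eb, an augmented second is 3 semitones up: F#.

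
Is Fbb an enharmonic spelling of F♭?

Fbb is pitch class 3; Fb is pitch class 4.
The pitch classes differ (3 vs. 4), so they are not enharmonic equivalents.

No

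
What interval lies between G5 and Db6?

diminished fifth

Counting letters G–A–B–C–D gives a fifth.
G→Db = 6 semitones, 1 narrower than the perfect fifth (7), so diminished.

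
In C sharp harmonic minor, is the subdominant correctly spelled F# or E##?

F#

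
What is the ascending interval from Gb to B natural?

The letter names run G→B, a span of 2 letter steps, so the interval is some kind of third.
Gb to B is 5 semitones. A major third is 4, so 5 makes it augmented.

augmented third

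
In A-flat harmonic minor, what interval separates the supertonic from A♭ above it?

minor seventh

The supertonic of Ab harmonic minor is Bb.
Bb up to Ab: letters B→A make it a seventh; 10 semitones makes it minor.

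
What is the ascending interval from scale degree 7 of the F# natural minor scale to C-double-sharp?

Scale degree 7 of F# natural minor is E.
E up to C##: letters E→C make it a sixth; 10 semitones makes it augmented.

augmented sixth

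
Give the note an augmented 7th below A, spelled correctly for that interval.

A seventh below A lands on the letter B.
An augmented seventh spans 12 semitones, so A moves to pitch class 9. On the letter B that is Bbb.

Bbb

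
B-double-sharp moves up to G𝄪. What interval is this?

minor sixth

The letter names run B→G, a span of 5 letter steps, so the interval is some kind of sixth.
B## to G## is 8 semitones. A major sixth is 9, so 8 makes it minor.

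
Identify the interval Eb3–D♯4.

augmented seventh

Counting letters E–F–G–A–B–C–D gives a seventh.
Eb→D# = 12 semitones, 1 wider than the major seventh (11), so augmented.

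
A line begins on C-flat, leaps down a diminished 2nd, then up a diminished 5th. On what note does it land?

F

A diminished second down from Cb is B (letter B, 0 semitones down).
A diminished fifth up from B is F (letter F, 6 semitones up).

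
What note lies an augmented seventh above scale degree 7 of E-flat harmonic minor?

Scale degree 7 of Eb harmonic minor is D.
An augmented seventh (12 semitones) above D lands on the letter C, giving C##.

C##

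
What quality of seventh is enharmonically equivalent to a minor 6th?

doubly diminished

A minor sixth spans 8 semitones.
A seventh spanning 8 semitones is doubly diminished (the major seventh is 11).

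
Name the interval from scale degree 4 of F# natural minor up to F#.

perfect fifth

Scale degree 4 of F# natural minor is B.
B up to F#: letters B→F make it a fifth; 7 semitones makes it perfect.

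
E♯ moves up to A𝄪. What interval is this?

augmented fourth

Counting letters E–F–G–A gives a fourth.
E#→A## = 6 semitones, 1 wider than the perfect fourth (5), so augmented.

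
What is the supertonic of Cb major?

The Cb major scale runs Cb Db Eb Fb Gb Ab Bb.
Degree 2 is Db.

Db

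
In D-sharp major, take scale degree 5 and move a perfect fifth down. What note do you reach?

Scale degree 5 of D# major is A#.
A perfect fifth (7 semitones) below A# lands on the letter D, giving D#.

D#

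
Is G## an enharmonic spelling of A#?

No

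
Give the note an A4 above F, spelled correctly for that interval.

B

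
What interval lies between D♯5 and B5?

The letter names run D→B, a span of 5 letter steps, so the interval is some kind of sixth.
D# to B is 8 semitones. A major sixth is 9, so 8 makes it minor.

minor sixth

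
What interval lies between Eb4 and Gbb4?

diminished third

The letter names run E→G, a span of 2 letter steps, so the interval is some kind of third.
Eb to Gbb is 2 semitones. A major third is 4, so 2 makes it diminished.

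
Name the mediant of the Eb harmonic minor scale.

The Eb harmonic minor scale runs Eb F Gb Ab Bb Cb D.
Degree 3 is Gb.

Gb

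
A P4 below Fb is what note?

Cb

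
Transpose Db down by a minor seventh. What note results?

A seventh below D lands on the letter E.
A minor seventh spans 10 semitones, so Db moves to pitch class 3. On the letter E that is Eb.

Eb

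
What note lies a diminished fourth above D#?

G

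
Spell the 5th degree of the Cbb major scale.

Gbb

The Cbb major scale runs Cbb Dbb Ebb Fbb Gbb Abb Bbb.
Degree 5 is Gbb.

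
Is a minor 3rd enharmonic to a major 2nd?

A minor third spans 3 semitones; a major second spans 2.
The spans differ, so they are not enharmonic equivalents.

No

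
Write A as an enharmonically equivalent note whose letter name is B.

Plain B sits 2 semitones above A, so on the letter B the same pitch needs a double flat: Bbb.

Bbb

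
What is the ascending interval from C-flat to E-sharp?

The letter names run C→E, a span of 2 letter steps, so the interval is some kind of third.
Cb to E# is 6 semitones. A major third is 4, so 6 makes it doubly augmented.

doubly augmented third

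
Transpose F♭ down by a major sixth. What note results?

F down a major sixth is Ab, so the target letter is A.
From Fb, a major sixth is 9 semitones down: Abb.

Abb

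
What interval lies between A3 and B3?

major second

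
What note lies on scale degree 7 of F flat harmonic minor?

Eb

Degree 7 takes the letter 6 steps above F, which is E.
In harmonic minor, degree 7 sits 11 semitones above the tonic. Fb + 11 semitones is pitch class 3, spelled on E as Eb.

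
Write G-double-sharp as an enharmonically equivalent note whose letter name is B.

Plain B sits 2 semitones above G##, so on the letter B the same pitch needs a double flat: Bbb.

Bbb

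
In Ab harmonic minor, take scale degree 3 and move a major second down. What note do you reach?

Scale degree 3 of Ab harmonic minor is Cb.
A major second (2 semitones) below Cb lands on the letter B, giving Bbb.

Bbb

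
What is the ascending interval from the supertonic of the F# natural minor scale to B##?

The supertonic of F# natural minor is G#.
G# up to B##: letters G→B make it a third; 5 semitones makes it augmented.

augmented third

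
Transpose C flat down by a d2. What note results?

B

A second below C lands on the letter B.
A diminished second spans 0 semitones, so Cb moves to pitch class 11. On the letter B that is B.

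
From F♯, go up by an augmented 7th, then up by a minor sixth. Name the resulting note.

C##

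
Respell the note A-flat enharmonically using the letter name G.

G#

Ab is pitch class 8. The letter G alone is pitch class 7.
To reach pitch class 8 from G requires an offset of +1 semitone, i.e. sharp: G#.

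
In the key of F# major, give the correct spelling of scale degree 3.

Degree 3 takes the letter 2 steps above F, which is A.
In major, degree 3 sits 4 semitones above the tonic. F# + 4 semitones is pitch class 10, spelled on A as A#.

A#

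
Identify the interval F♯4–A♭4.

Counting letters F–G–A gives a third.
F#→Ab = 2 semitones, 2 narrower than the major third (4), so diminished.

diminished third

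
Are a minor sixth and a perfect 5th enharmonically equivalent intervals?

A minor sixth spans 8 semitones; a perfect fifth spans 7.
The spans differ, so they are not enharmonic equivalents.

No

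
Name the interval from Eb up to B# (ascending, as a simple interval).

The letter names run E→B, a span of 4 letter steps, so the interval is some kind of fifth.
Eb to B# is 9 semitones. A perfect fifth is 7, so 9 makes it doubly augmented.

doubly augmented fifth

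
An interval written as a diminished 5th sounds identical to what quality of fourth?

A diminished fifth spans 6 semitones.
A fourth spanning 6 semitones is augmented (the perfect fourth is 5).

augmented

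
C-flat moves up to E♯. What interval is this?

doubly augmented third

The letter names run C→E, a span of 2 letter steps, so the interval is some kind of third.
Cb to E# is 6 semitones. A major third is 4, so 6 makes it doubly augmented.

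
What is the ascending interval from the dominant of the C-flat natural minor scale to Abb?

minor second

The dominant of Cb natural minor is Gb.
Gb up to Abb: letters G→A make it a second; 1 semitone makes it minor.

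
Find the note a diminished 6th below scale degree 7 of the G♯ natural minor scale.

A##

Scale degree 7 of G# natural minor is F#.
A diminished sixth (7 semitones) below F# lands on the letter A, giving A##.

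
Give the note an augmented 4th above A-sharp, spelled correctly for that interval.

A fourth above A lands on the letter D.
An augmented fourth spans 6 semitones, so A# moves to pitch class 4. On the letter D that is D##.

D##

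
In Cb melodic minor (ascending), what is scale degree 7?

Bb

Degree 7 takes the letter 6 steps above C, which is B.
In melodic minor (ascending), degree 7 sits 11 semitones above the tonic. Cb + 11 semitones is pitch class 10, spelled on B as Bb.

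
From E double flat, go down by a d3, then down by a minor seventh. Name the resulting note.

D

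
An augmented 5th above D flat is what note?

A

D up a perfect fifth is A, so the target letter is A.
From Db, an augmented fifth is 8 semitones up: A.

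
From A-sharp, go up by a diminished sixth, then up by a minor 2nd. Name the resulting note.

A diminished sixth up from A# is F (letter F, 7 semitones up).
A minor second up from F is Gb (letter G, 1 semitone up).

Gb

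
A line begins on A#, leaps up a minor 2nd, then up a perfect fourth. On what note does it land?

A minor second up from A# is B (letter B, 1 semitone up).
A perfect fourth up from B is E (letter E, 5 semitones up).

E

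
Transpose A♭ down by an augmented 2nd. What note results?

Gbb

A second below A lands on the letter G.
An augmented second spans 3 semitones, so Ab moves to pitch class 5. On the letter G that is Gbb.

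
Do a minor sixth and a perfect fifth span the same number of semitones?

No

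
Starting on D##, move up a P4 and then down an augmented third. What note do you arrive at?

E

A perfect fourth up from D## is G## (letter G, 5 semitones up).
An augmented third down from G## is E (letter E, 5 semitones down).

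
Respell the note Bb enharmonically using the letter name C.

Cbb

Bb is pitch class 10. The letter C alone is pitch class 0.
To reach pitch class 10 from C requires an offset of -2 semitones, i.e. double flat: Cbb.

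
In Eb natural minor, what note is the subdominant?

Degree 4 takes the letter 3 steps above E, which is A.
In natural minor, degree 4 sits 5 semitones above the tonic. Eb + 5 semitones is pitch class 8, spelled on A as Ab.

Ab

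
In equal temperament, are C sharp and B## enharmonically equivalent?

C# is pitch class 1; B## is pitch class 1.
All spellings map to pitch class 1, so they are enharmonically equivalent.

Yes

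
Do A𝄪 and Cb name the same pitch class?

A## = pitch class 11 and Cb = pitch class 11 — the same pitch class, so they are enharmonic equivalents.

Yes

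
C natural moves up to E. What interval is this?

Counting letters C–D–E gives a third.
C→E = 4 semitones, exactly the major third.

major third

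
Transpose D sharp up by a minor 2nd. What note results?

E

D up a major second is E, so the target letter is E.
From D#, a minor second is 1 semitone up: E.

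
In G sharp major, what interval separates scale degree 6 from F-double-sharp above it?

major second

Scale degree 6 of G# major is E#.
E# up to F##: letters E→F make it a second; 2 semitones makes it major.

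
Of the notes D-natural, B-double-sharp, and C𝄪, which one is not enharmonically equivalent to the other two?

In 12-tone equal temperament, enharmonic equivalents share a pitch class. D is pitch class 2; B## is pitch class 1; C## is pitch class 2.
D and C## share pitch class 2, while B## is pitch class 1.

B##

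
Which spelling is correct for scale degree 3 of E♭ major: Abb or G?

G

Each scale degree takes a distinct letter name. Degree 3 of a scale on E must use the letter G.
G and Abb are enharmonically the same pitch, but only G uses the letter G, so it is the correct spelling here.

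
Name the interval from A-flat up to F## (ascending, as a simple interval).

doubly augmented sixth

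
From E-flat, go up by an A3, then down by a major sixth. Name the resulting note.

An augmented third up from Eb is G# (letter G, 5 semitones up).
A major sixth down from G# is B (letter B, 9 semitones down).

B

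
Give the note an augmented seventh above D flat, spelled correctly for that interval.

C#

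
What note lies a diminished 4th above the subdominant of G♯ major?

The subdominant of G# major is C#.
A diminished fourth (4 semitones) above C# lands on the letter F, giving F.

F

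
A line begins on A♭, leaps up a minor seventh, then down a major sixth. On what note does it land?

A minor seventh up from Ab is Gb (letter G, 10 semitones up).
A major sixth down from Gb is Bbb (letter B, 9 semitones down).

Bbb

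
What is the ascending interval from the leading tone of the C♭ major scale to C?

The leading tone of Cb major is Bb.
Bb up to C: letters B→C make it a second; 2 semitones makes it major.

major second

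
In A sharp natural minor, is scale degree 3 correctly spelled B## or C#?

C#

Each scale degree takes a distinct letter name. Degree 3 of a scale on A must use the letter C.
C# and B## are enharmonically the same pitch, but only C# uses the letter C, so it is the correct spelling here.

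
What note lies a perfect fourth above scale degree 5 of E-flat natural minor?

Eb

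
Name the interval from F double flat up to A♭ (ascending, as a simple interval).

Counting letters F–G–A gives a third.
Fbb→Ab = 5 semitones, 1 wider than the major third (4), so augmented.

augmented third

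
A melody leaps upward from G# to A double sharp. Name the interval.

Counting letters G–A gives a second.
G#→A## = 3 semitones, 1 wider than the major second (2), so augmented.

augmented second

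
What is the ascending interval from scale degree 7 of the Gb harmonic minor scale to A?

Scale degree 7 of Gb harmonic minor is F.
F up to A: letters F→A make it a third; 4 semitones makes it major.

major third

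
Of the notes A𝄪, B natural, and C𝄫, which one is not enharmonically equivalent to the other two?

In 12-tone equal temperament, enharmonic equivalents share a pitch class. A## is pitch class 11; B is pitch class 11; Cbb is pitch class 10.
A## and B share pitch class 11, while Cbb is pitch class 10.

Cbb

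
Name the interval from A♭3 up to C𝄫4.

diminished third

The letter names run A→C, a span of 2 letter steps, so the interval is some kind of third.
Ab to Cbb is 2 semitones. A major third is 4, so 2 makes it diminished.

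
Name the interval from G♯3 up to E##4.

The letter names run G→E, a span of 5 letter steps, so the interval is some kind of sixth.
G# to E## is 10 semitones. A major sixth is 9, so 10 makes it augmented.

augmented sixth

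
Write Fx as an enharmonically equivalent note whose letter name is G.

G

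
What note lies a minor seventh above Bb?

Ab

A seventh above B lands on the letter A.
A minor seventh spans 10 semitones, so Bb moves to pitch class 8. On the letter A that is Ab.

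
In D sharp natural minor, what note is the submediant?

Degree 6 takes the letter 5 steps above D, which is B.
In natural minor, degree 6 sits 8 semitones above the tonic. D# + 8 semitones is pitch class 11, spelled on B as B.

B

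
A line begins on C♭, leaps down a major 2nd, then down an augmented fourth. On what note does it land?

Fbb

A major second down from Cb is Bbb (letter B, 2 semitones down).
An augmented fourth down from Bbb is Fbb (letter F, 6 semitones down).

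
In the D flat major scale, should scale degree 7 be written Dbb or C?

Each scale degree takes a distinct letter name. Degree 7 of a scale on D must use the letter C.
C and Dbb are enharmonically the same pitch, but only C uses the letter C, so it is the correct spelling here.

C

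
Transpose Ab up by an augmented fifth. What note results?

E

A up a perfect fifth is E, so the target letter is E.
From Ab, an augmented fifth is 8 semitones up: E.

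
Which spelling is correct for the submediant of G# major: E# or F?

Each scale degree takes a distinct letter name. Degree 6 of a scale on G must use the letter E.
E# and F are enharmonically the same pitch, but only E# uses the letter E, so it is the correct spelling here.

E#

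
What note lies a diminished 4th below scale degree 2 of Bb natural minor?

G#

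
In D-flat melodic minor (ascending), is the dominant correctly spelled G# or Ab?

Each scale degree takes a distinct letter name. Degree 5 of a scale on D must use the letter A.
Ab and G# are enharmonically the same pitch, but only Ab uses the letter A, so it is the correct spelling here.

Ab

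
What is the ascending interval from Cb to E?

The letter names run C→E, a span of 2 letter steps, so the interval is some kind of third.
Cb to E is 5 semitones. A major third is 4, so 5 makes it augmented.

augmented third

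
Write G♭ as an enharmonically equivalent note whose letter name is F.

Plain F sits 1 semitone below Gb, so on the letter F the same pitch needs a sharp: F#.

F#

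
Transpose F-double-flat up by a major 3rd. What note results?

A third above F lands on the letter A.
A major third spans 4 semitones, so Fbb moves to pitch class 7. On the letter A that is Abb.

Abb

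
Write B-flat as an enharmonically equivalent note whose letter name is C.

Bb is pitch class 10. The letter C alone is pitch class 0.
To reach pitch class 10 from C requires an offset of -2 semitones, i.e. double flat: Cbb.

Cbb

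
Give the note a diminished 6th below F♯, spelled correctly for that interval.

A##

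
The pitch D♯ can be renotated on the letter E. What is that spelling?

D# is pitch class 3. The letter E alone is pitch class 4.
To reach pitch class 3 from E requires an offset of -1 semitone, i.e. flat: Eb.

Eb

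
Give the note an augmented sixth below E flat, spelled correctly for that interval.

E down a major sixth is G, so the target letter is G.
From Eb, an augmented sixth is 10 semitones down: Gbb.

Gbb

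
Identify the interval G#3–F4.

diminished seventh

Counting letters G–A–B–C–D–E–F gives a seventh.
G#→F = 9 semitones, 2 narrower than the major seventh (11), so diminished.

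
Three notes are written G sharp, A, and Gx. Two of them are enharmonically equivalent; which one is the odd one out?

G#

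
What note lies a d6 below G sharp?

B##

A sixth below G lands on the letter B.
A diminished sixth spans 7 semitones, so G# moves to pitch class 1. On the letter B that is B##.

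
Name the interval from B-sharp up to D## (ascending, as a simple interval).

major third

The letter names run B→D, a span of 2 letter steps, so the interval is some kind of third.
B# to D## is 4 semitones. A major third is 4, so 4 makes it major.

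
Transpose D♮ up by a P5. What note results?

D up a perfect fifth is A, so the target letter is A.
From D, a perfect fifth is 7 semitones up: A.

A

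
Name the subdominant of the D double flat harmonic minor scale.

Degree 4 takes the letter 3 steps above D, which is G.
In harmonic minor, degree 4 sits 5 semitones above the tonic. Dbb + 5 semitones is pitch class 5, spelled on G as Gbb.

Gbb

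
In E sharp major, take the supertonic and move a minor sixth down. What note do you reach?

A##

The supertonic of E# major is F##.
A minor sixth (8 semitones) below F## lands on the letter A, giving A##.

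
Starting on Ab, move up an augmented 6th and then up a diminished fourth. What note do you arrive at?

Bb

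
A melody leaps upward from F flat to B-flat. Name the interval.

augmented fourth

The letter names run F→B, a span of 3 letter steps, so the interval is some kind of fourth.
Fb to Bb is 6 semitones. A perfect fourth is 5, so 6 makes it augmented.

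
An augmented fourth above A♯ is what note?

D##

A fourth above A lands on the letter D.
An augmented fourth spans 6 semitones, so A# moves to pitch class 4. On the letter D that is D##.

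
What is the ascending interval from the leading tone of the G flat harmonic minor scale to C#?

augmented fifth

The leading tone of Gb harmonic minor is F.
F up to C#: letters F→C make it a fifth; 8 semitones makes it augmented.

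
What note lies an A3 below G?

Ebb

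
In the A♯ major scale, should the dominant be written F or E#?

Each scale degree takes a distinct letter name. Degree 5 of a scale on A must use the letter E.
E# and F are enharmonically the same pitch, but only E# uses the letter E, so it is the correct spelling here.

E#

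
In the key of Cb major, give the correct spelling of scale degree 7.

The Cb major scale runs Cb Db Eb Fb Gb Ab Bb.
Degree 7 is Bb.

Bb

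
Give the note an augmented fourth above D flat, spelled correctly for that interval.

G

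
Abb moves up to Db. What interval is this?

The letter names run A→D, a span of 3 letter steps, so the interval is some kind of fourth.
Abb to Db is 6 semitones. A perfect fourth is 5, so 6 makes it augmented.

augmented fourth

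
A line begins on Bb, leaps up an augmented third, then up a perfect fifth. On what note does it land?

A#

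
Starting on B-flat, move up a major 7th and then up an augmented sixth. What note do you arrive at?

A major seventh up from Bb is A (letter A, 11 semitones up).
An augmented sixth up from A is F## (letter F, 10 semitones up).

F##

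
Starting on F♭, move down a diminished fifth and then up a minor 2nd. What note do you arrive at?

A diminished fifth down from Fb is Bb (letter B, 6 semitones down).
A minor second up from Bb is Cb (letter C, 1 semitone up).

Cb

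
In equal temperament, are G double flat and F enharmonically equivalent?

Yes

Gbb = pitch class 5 and F = pitch class 5 — the same pitch class, so they are enharmonic equivalents.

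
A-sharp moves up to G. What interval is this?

diminished seventh

The letter names run A→G, a span of 6 letter steps, so the interval is some kind of seventh.
A# to G is 9 semitones. A major seventh is 11, so 9 makes it diminished.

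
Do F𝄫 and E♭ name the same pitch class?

Yes

Fbb is pitch class 3; Eb is pitch class 3.
All spellings map to pitch class 3, so they are enharmonically equivalent.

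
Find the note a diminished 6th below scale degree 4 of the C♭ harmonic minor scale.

Scale degree 4 of Cb harmonic minor is Fb.
A diminished sixth (7 semitones) below Fb lands on the letter A, giving A.

A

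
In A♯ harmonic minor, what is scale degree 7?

The A# harmonic minor scale runs A# B# C# D# E# F# G##.
Degree 7 is G##.

G##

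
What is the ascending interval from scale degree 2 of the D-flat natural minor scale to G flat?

Scale degree 2 of Db natural minor is Eb.
Eb up to Gb: letters E→G make it a third; 3 semitones makes it minor.

minor third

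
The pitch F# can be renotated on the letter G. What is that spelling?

Plain G sits 1 semitone above F#, so on the letter G the same pitch needs a flat: Gb.

Gb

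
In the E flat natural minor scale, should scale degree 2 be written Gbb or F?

Each scale degree takes a distinct letter name. Degree 2 of a scale on E must use the letter F.
F and Gbb are enharmonically the same pitch, but only F uses the letter F, so it is the correct spelling here.

F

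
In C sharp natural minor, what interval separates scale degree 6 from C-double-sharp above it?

Scale degree 6 of C# natural minor is A.
A up to C##: letters A→C make it a third; 5 semitones makes it augmented.

augmented third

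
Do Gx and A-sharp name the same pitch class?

G## is pitch class 9; A# is pitch class 10.
The pitch classes differ (9 vs. 10), so they are not enharmonic equivalents.

No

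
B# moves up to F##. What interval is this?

Counting letters B–C–D–E–F gives a fifth.
B#→F## = 7 semitones, exactly the perfect fifth.

perfect fifth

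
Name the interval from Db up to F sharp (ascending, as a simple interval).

augmented third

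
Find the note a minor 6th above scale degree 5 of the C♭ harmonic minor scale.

Scale degree 5 of Cb harmonic minor is Gb.
A minor sixth (8 semitones) above Gb lands on the letter E, giving Ebb.

Ebb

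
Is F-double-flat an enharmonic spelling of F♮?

No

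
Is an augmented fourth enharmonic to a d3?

An augmented fourth spans 6 semitones; a diminished third spans 2.
The spans differ, so they are not enharmonic equivalents.

No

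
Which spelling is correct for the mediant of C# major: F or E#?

E#

Each scale degree takes a distinct letter name. Degree 3 of a scale on C must use the letter E.
E# and F are enharmonically the same pitch, but only E# uses the letter E, so it is the correct spelling here.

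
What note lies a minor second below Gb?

A second below G lands on the letter F.
A minor second spans 1 semitone, so Gb moves to pitch class 5. On the letter F that is F.

F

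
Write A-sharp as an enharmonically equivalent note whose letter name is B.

Bb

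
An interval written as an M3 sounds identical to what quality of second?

A major third spans 4 semitones.
A second spanning 4 semitones is doubly augmented (the major second is 2).

doubly augmented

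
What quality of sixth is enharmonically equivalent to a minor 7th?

A minor seventh spans 10 semitones.
A sixth spanning 10 semitones is augmented (the major sixth is 9).

augmented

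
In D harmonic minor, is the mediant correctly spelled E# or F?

F

Each scale degree takes a distinct letter name. Degree 3 of a scale on D must use the letter F.
F and E# are enharmonically the same pitch, but only F uses the letter F, so it is the correct spelling here.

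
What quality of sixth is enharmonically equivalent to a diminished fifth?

doubly diminished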